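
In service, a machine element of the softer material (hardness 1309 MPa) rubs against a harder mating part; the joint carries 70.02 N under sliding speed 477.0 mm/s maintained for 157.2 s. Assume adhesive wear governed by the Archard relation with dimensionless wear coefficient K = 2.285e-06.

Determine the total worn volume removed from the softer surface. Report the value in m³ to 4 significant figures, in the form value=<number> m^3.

value=9.165e-12 m^3

Intermediates are shown rounded, and all working math carries full precision, and rounded just once to 4 significant digits.
Convert: Sliding speed v = 477.0 mm/s = 0.4770 m/s. Total distance L = v·t = 0.4770 m/s × 157.2 s = 74.98 m.
Convert: Hardness H = 1309 MPa = 1.309e+09 Pa.
SI base units throughout: W = 70.02 N, H = 1.309e+09 Pa, K = 2.285e-06.
Archard volume V = K·W·L/H = 2.285e-06 · 70.02 · 74.98 / 1.309e+09 = 9.165e-12 m³.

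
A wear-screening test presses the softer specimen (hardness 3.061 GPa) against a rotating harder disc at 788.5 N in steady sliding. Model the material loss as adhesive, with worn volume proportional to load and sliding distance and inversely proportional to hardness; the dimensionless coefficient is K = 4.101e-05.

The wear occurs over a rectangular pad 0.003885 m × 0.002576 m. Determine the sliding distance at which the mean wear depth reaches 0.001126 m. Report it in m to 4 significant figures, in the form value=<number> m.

Intermediate values are printed rounded. Each operation holds full float precision, and rounded just once, at four significant digits.
Convert: Hardness H = 3.061 GPa = 3.061e+09 Pa.
Convert: Contact area A = 0.003885 m × 0.002576 m = 1.001e-05 m².
SI base units throughout: W = 788.5 N, H = 3.061e+09 Pa, K = 4.101e-05.
Wearable volume V_lim = h_lim·A = 0.001126 · 1.001e-05 = 1.127e-08 m³.
Sliding life L = V_lim·H/(K·W) = 1.127e-08 · 3.061e+09 / (4.101e-05 · 788.5) = 1067 m.

value=1067 m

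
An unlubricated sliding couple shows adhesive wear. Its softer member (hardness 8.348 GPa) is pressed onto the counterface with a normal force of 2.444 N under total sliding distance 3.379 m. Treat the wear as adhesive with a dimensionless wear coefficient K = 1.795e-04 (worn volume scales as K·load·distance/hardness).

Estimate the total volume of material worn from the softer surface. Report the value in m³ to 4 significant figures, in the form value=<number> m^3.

value=1.776e-13 m^3

Each operation carries full precision; intermediates are printed rounded. Rounded just once: four significant figures.
Hardness H = 8.348 GPa = 8.348e+09 Pa.
Working in SI base units: W = 2.444 N, H = 8.348e+09 Pa, K = 1.795e-04.
Volume removed: V = K·W·L/H = 1.795e-04 · 2.444 · 3.379 / 8.348e+09 = 1.776e-13 m³.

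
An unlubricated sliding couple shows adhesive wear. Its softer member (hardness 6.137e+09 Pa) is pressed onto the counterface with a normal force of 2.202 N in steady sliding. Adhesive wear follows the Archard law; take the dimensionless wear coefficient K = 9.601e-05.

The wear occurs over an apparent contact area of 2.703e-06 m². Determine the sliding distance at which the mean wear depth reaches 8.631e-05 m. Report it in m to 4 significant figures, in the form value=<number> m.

value=6772 m

Intermediates are displayed rounded, and the algebra runs at full float precision — a lone final rounding to 4 significant figures.
As SI base values: W = 2.202 N, H = 6.137e+09 Pa, K = 9.601e-05.
At the depth limit, V_lim = h_lim·A = 8.631e-05 · 2.703e-06 = 2.333e-10 m³.
Thus life L = V_lim·H/(K·W) = 2.333e-10 · 6.137e+09 / (9.601e-05 · 2.202) = 6772 m.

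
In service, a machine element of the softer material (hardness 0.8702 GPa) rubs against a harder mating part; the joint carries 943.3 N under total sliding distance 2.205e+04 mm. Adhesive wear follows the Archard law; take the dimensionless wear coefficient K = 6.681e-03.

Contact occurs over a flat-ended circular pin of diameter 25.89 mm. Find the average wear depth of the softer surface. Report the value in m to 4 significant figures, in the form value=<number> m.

value=3.033e-04 m

Each operation keeps full float precision, and displayed values are rounded — rounded just once: four significant digits.
Distance L = 2.205e+04 mm = 22.05 m.
Hardness H = 0.8702 GPa = 8.702e+08 Pa.
Pin diameter d = 25.89 mm = 0.02589 m. Contact area A = π·d²/4 = π·(0.02589 m)²/4 = 5.264e-04 m².
In SI base units, W = 943.3 N, H = 8.702e+08 Pa, K = 6.681e-03.
The Archard volume V = K·W·L/H = 6.681e-03 · 943.3 · 22.05 / 8.702e+08 = 1.597e-07 m³.
Mean wear depth h = V/A = 1.597e-07 / 5.264e-04 = 3.033e-04 m.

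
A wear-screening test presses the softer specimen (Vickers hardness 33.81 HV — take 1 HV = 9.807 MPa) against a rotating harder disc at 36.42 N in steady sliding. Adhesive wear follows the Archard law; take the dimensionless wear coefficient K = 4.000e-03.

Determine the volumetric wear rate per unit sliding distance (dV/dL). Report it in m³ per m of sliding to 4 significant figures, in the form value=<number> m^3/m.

The intermediates are shown rounded, and the computation maintains exact precision. Rounded just once: four significant figures.
Hardness H = 33.81 HV × 9.807 MPa/HV = 331.6 MPa = 3.316e+08 Pa.
Expressed in SI base units: W = 36.42 N, H = 3.316e+08 Pa, K = 4.000e-03.
Volumetric rate dV/dL = K·W/H, per unit distance: 4.000e-03 · 36.42 / 3.316e+08 = 4.394e-10 m³/m.

value=4.394e-10 m^3/m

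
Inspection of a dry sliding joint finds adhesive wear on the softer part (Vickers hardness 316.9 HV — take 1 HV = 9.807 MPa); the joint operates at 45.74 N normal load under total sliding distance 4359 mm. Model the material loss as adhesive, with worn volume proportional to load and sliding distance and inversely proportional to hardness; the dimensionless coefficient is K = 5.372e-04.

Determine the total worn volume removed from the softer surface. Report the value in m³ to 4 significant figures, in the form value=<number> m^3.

value=3.446e-11 m^3

Each operation maintains full precision. The intermediates appear rounded — a lone final rounding: four significant digits.
Convert: Distance L = 4359 mm = 4.359 m.
Convert: Hardness H = 316.9 HV × 9.807 MPa/HV = 3108 MPa = 3.108e+09 Pa.
In SI base units, W = 45.74 N, H = 3.108e+09 Pa, K = 5.372e-04.
Volume removed: V = K·W·L/H = 5.372e-04 · 45.74 · 4.359 / 3.108e+09 = 3.446e-11 m³.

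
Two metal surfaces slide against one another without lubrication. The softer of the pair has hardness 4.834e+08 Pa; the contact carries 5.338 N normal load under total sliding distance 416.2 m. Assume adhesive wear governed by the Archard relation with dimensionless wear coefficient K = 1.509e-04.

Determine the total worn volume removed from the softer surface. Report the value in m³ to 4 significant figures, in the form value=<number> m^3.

The algebra maintains full precision, and the intermediates are shown rounded, and a lone final rounding, at four significant digits.
As SI base values: W = 5.338 N, H = 4.834e+08 Pa, K = 1.509e-04.
Volume removed: V = K·W·L/H = 1.509e-04 · 5.338 · 416.2 / 4.834e+08 = 6.935e-10 m³.

value=6.935e-10 m^3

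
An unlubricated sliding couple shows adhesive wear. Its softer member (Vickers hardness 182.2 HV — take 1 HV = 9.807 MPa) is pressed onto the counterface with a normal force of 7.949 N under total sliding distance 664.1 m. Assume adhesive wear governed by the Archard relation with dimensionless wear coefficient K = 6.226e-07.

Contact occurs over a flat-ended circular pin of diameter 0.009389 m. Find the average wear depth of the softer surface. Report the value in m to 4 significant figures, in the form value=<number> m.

The computation carries exact precision, and intermediates are shown rounded — one final rounding to 4 significant figures.
Convert: Hardness H = 182.2 HV × 9.807 MPa/HV = 1787 MPa = 1.787e+09 Pa.
Convert: Contact area A = π·d²/4 = π·(0.009389 m)²/4 = 6.924e-05 m².
Expressed in SI base units: W = 7.949 N, H = 1.787e+09 Pa, K = 6.226e-07.
Worn volume V = K·W·L/H = 6.226e-07 · 7.949 · 664.1 / 1.787e+09 = 1.839e-12 m³.
Mean depth h = V/A = 1.839e-12 / 6.924e-05 = 2.657e-08 m.

value=2.657e-08 m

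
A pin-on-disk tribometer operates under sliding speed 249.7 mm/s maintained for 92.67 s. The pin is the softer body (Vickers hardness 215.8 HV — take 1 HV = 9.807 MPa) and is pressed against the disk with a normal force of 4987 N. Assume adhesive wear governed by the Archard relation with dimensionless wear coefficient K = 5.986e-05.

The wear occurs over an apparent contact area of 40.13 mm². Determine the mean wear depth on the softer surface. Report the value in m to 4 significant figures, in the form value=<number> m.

value=8.133e-05 m

Every step runs at full precision, and intermediates are shown rounded; rounded once at the end, at four significant digits.
Convert: Sliding speed v = 249.7 mm/s = 0.2497 m/s. Path length L = v·t = 0.2497 m/s × 92.67 s = 23.14 m.
Convert: Hardness H = 215.8 HV × 9.807 MPa/HV = 2116 MPa = 2.116e+09 Pa.
Convert: Contact area A = 40.13 mm² = 4.013e-05 m².
Expressed in SI base units: W = 4987 N, H = 2.116e+09 Pa, K = 5.986e-05.
Apply Archard: V = K·W·L/H = 5.986e-05 · 4987 · 23.14 / 2.116e+09 = 3.264e-09 m³.
Depth of wear h = V/A = 3.264e-09 / 4.013e-05 = 8.133e-05 m.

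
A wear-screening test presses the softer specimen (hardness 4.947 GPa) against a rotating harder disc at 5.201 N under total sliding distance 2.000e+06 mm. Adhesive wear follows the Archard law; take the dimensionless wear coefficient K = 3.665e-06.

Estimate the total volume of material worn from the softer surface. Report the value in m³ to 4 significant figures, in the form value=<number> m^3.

value=7.706e-12 m^3

All arithmetic carries full float precision, and quoted intermediates are rounded — one last rounding, at 4 significant figures.
Sliding distance L = 2.000e+06 mm = 2000 m.
Hardness H = 4.947 GPa = 4.947e+09 Pa.
SI base units throughout: W = 5.201 N, H = 4.947e+09 Pa, K = 3.665e-06.
The Archard volume V = K·W·L/H = 3.665e-06 · 5.201 · 2000 / 4.947e+09 = 7.706e-12 m³.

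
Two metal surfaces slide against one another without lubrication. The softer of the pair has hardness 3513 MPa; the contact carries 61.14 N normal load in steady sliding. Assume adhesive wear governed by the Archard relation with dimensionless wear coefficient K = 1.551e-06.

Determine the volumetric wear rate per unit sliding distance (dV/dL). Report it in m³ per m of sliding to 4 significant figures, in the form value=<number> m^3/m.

value=2.699e-14 m^3/m

The algebra maintains full float precision. Shown intermediates are rounded; a lone final rounding: 4 significant digits.
Hardness H = 3513 MPa = 3.513e+09 Pa.
Restated in SI base units: W = 61.14 N, H = 3.513e+09 Pa, K = 1.551e-06.
Wear rate dV/dL = K·W/H — distance-free: 1.551e-06 · 61.14 / 3.513e+09 = 2.699e-14 m³/m.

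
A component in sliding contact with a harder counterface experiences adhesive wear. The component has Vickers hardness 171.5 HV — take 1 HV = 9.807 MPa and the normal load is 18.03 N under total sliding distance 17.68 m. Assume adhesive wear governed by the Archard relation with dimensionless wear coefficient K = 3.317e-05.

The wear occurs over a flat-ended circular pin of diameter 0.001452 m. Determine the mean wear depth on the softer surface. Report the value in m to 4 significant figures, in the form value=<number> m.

Every step runs at full precision, and the intermediates are shown rounded, and a single final rounding, at 4 significant figures.
Convert: Hardness H = 171.5 HV × 9.807 MPa/HV = 1682 MPa = 1.682e+09 Pa.
Convert: Contact area A = π·d²/4 = π·(0.001452 m)²/4 = 1.656e-06 m².
In SI base units: W = 18.03 N, H = 1.682e+09 Pa, K = 3.317e-05.
Archard relation: V = K·W·L/H = 3.317e-05 · 18.03 · 17.68 / 1.682e+09 = 6.287e-12 m³.
Wear depth h = V/A = 6.287e-12 / 1.656e-06 = 3.797e-06 m.

value=3.797e-06 m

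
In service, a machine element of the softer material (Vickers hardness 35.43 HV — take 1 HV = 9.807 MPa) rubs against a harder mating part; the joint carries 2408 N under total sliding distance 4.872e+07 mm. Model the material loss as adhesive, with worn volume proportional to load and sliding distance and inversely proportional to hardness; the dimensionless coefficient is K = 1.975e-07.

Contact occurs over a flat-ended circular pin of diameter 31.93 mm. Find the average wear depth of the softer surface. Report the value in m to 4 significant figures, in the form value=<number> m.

Printed values are rounded. The algebra maintains full float precision — rounded once at the end to four significant digits.
The distance L = 4.872e+07 mm = 4.872e+04 m.
Hardness H = 35.43 HV × 9.807 MPa/HV = 347.5 MPa = 3.475e+08 Pa.
Pin diameter d = 31.93 mm = 0.03193 m. Contact area A = π·d²/4 = π·(0.03193 m)²/4 = 8.007e-04 m².
In SI base units: W = 2408 N, H = 3.475e+08 Pa, K = 1.975e-07.
Apply Archard: V = K·W·L/H = 1.975e-07 · 2408 · 4.872e+04 / 3.475e+08 = 6.668e-08 m³.
Depth h = V/A = 6.668e-08 / 8.007e-04 = 8.328e-05 m.

value=8.328e-05 m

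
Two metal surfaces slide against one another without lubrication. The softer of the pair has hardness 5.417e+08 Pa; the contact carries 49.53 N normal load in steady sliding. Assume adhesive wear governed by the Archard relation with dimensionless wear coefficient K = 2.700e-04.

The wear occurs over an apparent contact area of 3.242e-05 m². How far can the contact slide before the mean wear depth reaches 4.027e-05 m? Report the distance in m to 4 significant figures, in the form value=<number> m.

All arithmetic keeps full precision, and intermediate values are displayed rounded, and rounded once at the end to four significant digits.
Working in SI base units: W = 49.53 N, H = 5.417e+08 Pa, K = 2.700e-04.
Allowed volume V_lim = h_lim·A = 4.027e-05 · 3.242e-05 = 1.306e-09 m³.
Sliding life L = V_lim·H/(K·W) = 1.306e-09 · 5.417e+08 / (2.700e-04 · 49.53) = 52.88 m.

value=52.88 m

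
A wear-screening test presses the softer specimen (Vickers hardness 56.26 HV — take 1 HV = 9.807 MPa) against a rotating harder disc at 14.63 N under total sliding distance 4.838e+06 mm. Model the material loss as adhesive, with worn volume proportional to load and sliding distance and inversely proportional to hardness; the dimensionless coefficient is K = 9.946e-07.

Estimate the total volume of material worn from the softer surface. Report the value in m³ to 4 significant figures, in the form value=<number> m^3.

value=1.276e-10 m^3

Intermediate values appear rounded, and all working math runs at full precision. Rounded once at the end: 4 significant figures.
Convert: Sliding distance L = 4.838e+06 mm = 4838 m.
Convert: Hardness H = 56.26 HV × 9.807 MPa/HV = 551.7 MPa = 5.517e+08 Pa.
In SI base units, W = 14.63 N, H = 5.517e+08 Pa, K = 9.946e-07.
The Archard volume V = K·W·L/H = 9.946e-07 · 14.63 · 4838 / 5.517e+08 = 1.276e-10 m³.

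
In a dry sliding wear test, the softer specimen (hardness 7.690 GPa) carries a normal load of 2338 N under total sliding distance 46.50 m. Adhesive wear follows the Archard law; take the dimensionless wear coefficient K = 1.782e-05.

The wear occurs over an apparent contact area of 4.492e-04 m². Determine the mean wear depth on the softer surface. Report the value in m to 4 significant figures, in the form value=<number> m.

value=5.608e-07 m

The computation keeps exact precision; the intermediates are printed rounded — rounded just once to 4 significant figures.
Hardness H = 7.690 GPa = 7.690e+09 Pa.
In SI base units, W = 2338 N, H = 7.690e+09 Pa, K = 1.782e-05.
Archard volume V = K·W·L/H = 1.782e-05 · 2338 · 46.50 / 7.690e+09 = 2.519e-10 m³.
Depth h = V/A = 2.519e-10 / 4.492e-04 = 5.608e-07 m.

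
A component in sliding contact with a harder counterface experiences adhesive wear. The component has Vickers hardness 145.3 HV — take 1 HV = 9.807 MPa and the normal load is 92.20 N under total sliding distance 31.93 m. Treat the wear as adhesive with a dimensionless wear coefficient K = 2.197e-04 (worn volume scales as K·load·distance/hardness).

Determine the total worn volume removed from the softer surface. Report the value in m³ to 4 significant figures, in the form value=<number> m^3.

Intermediate values are printed rounded, and all arithmetic keeps exact precision — one last rounding, at 4 significant digits.
Hardness H = 145.3 HV × 9.807 MPa/HV = 1425 MPa = 1.425e+09 Pa.
As SI base values: W = 92.20 N, H = 1.425e+09 Pa, K = 2.197e-04.
Worn volume V = K·W·L/H = 2.197e-04 · 92.20 · 31.93 / 1.425e+09 = 4.539e-10 m³.

value=4.539e-10 m^3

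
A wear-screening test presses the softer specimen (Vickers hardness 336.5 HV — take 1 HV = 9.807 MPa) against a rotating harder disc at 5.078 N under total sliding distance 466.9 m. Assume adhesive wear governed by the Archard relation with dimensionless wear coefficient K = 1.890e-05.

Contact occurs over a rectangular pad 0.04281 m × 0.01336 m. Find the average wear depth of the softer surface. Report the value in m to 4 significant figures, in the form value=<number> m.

The computation keeps full float precision. Shown intermediates are rounded. Rounded once at the end: 4 significant digits.
Hardness H = 336.5 HV × 9.807 MPa/HV = 3300 MPa = 3.300e+09 Pa.
Contact area A = 0.04281 m × 0.01336 m = 5.719e-04 m².
SI base units throughout: W = 5.078 N, H = 3.300e+09 Pa, K = 1.890e-05.
The Archard volume V = K·W·L/H = 1.890e-05 · 5.078 · 466.9 / 3.300e+09 = 1.358e-11 m³.
Mean depth h = V/A = 1.358e-11 / 5.719e-04 = 2.374e-08 m.

value=2.374e-08 m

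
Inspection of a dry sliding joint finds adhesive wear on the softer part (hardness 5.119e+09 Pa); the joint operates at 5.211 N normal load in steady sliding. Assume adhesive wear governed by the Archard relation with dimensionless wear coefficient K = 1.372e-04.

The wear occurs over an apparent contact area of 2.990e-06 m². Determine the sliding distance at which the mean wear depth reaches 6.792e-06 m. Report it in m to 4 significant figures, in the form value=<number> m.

Intermediate values appear rounded, and all arithmetic carries full precision — one last rounding to 4 significant figures.
Restated in SI base units: W = 5.211 N, H = 5.119e+09 Pa, K = 1.372e-04.
Wearable volume V_lim = h_lim·A = 6.792e-06 · 2.990e-06 = 2.031e-11 m³.
So the life L = V_lim·H/(K·W) = 2.031e-11 · 5.119e+09 / (1.372e-04 · 5.211) = 145.4 m.

value=145.4 m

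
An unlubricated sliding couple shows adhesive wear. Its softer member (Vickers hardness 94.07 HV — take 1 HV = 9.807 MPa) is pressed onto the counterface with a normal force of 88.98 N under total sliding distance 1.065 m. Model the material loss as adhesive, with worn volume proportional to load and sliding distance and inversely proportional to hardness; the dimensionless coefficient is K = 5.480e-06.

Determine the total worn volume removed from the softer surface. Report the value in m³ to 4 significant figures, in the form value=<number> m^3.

Intermediate values are printed rounded — all arithmetic maintains full precision. Rounded just once, at four significant digits.
Convert: Hardness H = 94.07 HV × 9.807 MPa/HV = 922.5 MPa = 9.225e+08 Pa.
As SI base values: W = 88.98 N, H = 9.225e+08 Pa, K = 5.480e-06.
The Archard volume V = K·W·L/H = 5.480e-06 · 88.98 · 1.065 / 9.225e+08 = 5.629e-13 m³.

value=5.629e-13 m^3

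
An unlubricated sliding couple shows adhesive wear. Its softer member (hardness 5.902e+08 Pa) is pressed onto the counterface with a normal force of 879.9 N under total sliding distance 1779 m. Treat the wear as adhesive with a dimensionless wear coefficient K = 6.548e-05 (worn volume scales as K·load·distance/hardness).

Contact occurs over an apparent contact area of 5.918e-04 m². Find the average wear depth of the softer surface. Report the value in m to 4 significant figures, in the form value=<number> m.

value=2.935e-04 m

The algebra carries full precision, and the intermediates appear rounded — one final rounding to 4 significant figures.
Collected in SI base units: W = 879.9 N, H = 5.902e+08 Pa, K = 6.548e-05.
Archard volume V = K·W·L/H = 6.548e-05 · 879.9 · 1779 / 5.902e+08 = 1.737e-07 m³.
Wear depth h = V/A = 1.737e-07 / 5.918e-04 = 2.935e-04 m.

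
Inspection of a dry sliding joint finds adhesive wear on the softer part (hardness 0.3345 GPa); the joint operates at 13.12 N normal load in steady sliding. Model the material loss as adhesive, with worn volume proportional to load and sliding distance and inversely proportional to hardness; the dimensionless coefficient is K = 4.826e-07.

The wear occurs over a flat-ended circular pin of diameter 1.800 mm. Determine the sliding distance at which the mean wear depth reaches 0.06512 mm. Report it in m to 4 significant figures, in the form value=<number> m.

The intermediates are printed rounded. Each operation holds full precision; rounded once at the end, at 4 significant digits.
Hardness H = 0.3345 GPa = 3.345e+08 Pa.
Pin diameter d = 1.800 mm = 0.001800 m. Contact area A = π·d²/4 = π·(0.001800 m)²/4 = 2.545e-06 m².
Depth limit h_lim = 0.06512 mm = 6.512e-05 m.
SI base units throughout: W = 13.12 N, H = 3.345e+08 Pa, K = 4.826e-07.
Limit volume V_lim = h_lim·A = 6.512e-05 · 2.545e-06 = 1.657e-10 m³.
So the life L = V_lim·H/(K·W) = 1.657e-10 · 3.345e+08 / (4.826e-07 · 13.12) = 8754 m.

value=8754 m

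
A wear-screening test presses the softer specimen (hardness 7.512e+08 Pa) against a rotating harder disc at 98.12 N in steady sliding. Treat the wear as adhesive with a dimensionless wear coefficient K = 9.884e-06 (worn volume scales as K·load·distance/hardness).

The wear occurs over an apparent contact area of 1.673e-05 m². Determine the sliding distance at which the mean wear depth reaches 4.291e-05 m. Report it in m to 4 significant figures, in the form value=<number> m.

value=556.1 m

Each operation maintains full precision. Quoted intermediates are rounded. Rounded just once, at 4 significant figures.
In SI base units: W = 98.12 N, H = 7.512e+08 Pa, K = 9.884e-06.
Volume at the limit: V_lim = h_lim·A = 4.291e-05 · 1.673e-05 = 7.179e-10 m³.
Life L = V_lim·H/(K·W) = 7.179e-10 · 7.512e+08 / (9.884e-06 · 98.12) = 556.1 m.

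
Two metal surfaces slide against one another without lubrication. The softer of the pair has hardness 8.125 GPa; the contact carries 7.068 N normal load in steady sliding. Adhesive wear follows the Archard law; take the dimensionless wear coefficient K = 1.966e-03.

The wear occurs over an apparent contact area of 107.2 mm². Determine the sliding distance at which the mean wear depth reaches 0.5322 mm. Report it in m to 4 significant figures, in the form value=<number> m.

value=3.336e+04 m

Each operation carries exact precision — the intermediates are displayed rounded — a single final rounding: four significant digits.
Convert: Hardness H = 8.125 GPa = 8.125e+09 Pa.
Convert: Contact area A = 107.2 mm² = 1.072e-04 m².
Convert: Depth limit h_lim = 0.5322 mm = 5.322e-04 m.
Expressed in SI base units: W = 7.068 N, H = 8.125e+09 Pa, K = 1.966e-03.
Wearable volume V_lim = h_lim·A = 5.322e-04 · 1.072e-04 = 5.705e-08 m³.
Inverting, life L = V_lim·H/(K·W) = 5.705e-08 · 8.125e+09 / (1.966e-03 · 7.068) = 3.336e+04 m.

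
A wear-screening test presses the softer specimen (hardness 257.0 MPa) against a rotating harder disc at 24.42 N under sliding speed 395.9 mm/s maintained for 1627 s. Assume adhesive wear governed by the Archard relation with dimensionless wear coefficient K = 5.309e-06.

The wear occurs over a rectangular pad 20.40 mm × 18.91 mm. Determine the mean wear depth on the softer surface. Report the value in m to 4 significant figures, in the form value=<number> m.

value=8.423e-07 m

The computation runs at exact precision. Intermediates are displayed rounded, and rounded once at the end: 4 significant digits.
Sliding speed v = 395.9 mm/s = 0.3959 m/s. Path length L = v·t = 0.3959 m/s × 1627 s = 644.1 m.
Hardness H = 257.0 MPa = 2.570e+08 Pa.
Pad sides 20.40 mm × 18.91 mm = 0.02040 m × 0.01891 m. Contact area A = 0.02040 m × 0.01891 m = 3.858e-04 m².
SI base units throughout: W = 24.42 N, H = 2.570e+08 Pa, K = 5.309e-06.
The Archard volume V = K·W·L/H = 5.309e-06 · 24.42 · 644.1 / 2.570e+08 = 3.249e-10 m³.
Mean wear depth h = V/A = 3.249e-10 / 3.858e-04 = 8.423e-07 m.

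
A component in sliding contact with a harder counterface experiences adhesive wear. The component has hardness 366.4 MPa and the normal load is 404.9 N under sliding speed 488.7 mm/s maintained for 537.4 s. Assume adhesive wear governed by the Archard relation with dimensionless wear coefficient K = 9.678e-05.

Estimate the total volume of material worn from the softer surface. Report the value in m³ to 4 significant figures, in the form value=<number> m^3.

value=2.809e-08 m^3

The intermediates appear rounded, and all working math runs at exact precision. Rounded once at the end, at 4 significant figures.
Convert: Sliding speed v = 488.7 mm/s = 0.4887 m/s. Distance L = v·t = 0.4887 m/s × 537.4 s = 262.6 m.
Convert: Hardness H = 366.4 MPa = 3.664e+08 Pa.
Restated in SI base units: W = 404.9 N, H = 3.664e+08 Pa, K = 9.678e-05.
Worn volume V = K·W·L/H = 9.678e-05 · 404.9 · 262.6 / 3.664e+08 = 2.809e-08 m³.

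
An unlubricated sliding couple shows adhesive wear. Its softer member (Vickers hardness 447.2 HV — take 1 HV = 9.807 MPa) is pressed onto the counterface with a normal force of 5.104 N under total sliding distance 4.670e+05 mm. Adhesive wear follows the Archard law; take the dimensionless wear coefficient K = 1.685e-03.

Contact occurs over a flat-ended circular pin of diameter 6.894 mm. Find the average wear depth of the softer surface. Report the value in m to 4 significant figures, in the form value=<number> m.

Each operation holds full precision. Intermediates are shown rounded, and a lone final rounding: 4 significant figures.
Convert: The distance L = 4.670e+05 mm = 467.0 m.
Convert: Hardness H = 447.2 HV × 9.807 MPa/HV = 4386 MPa = 4.386e+09 Pa.
Convert: Pin diameter d = 6.894 mm = 0.006894 m. Contact area A = π·d²/4 = π·(0.006894 m)²/4 = 3.733e-05 m².
Restated in SI base units: W = 5.104 N, H = 4.386e+09 Pa, K = 1.685e-03.
Worn volume V = K·W·L/H = 1.685e-03 · 5.104 · 467.0 / 4.386e+09 = 9.158e-10 m³.
Depth of wear h = V/A = 9.158e-10 / 3.733e-05 = 2.453e-05 m.

value=2.453e-05 m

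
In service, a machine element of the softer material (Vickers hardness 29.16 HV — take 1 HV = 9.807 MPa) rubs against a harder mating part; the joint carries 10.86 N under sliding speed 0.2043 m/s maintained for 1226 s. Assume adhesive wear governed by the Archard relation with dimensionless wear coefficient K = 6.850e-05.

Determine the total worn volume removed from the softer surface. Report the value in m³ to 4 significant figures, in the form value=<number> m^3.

value=6.516e-10 m^3

The computation keeps full float precision. Shown intermediates are rounded — one last rounding to 4 significant figures.
Convert: Sliding distance L = v·t = 0.2043 m/s × 1226 s = 250.5 m.
Convert: Hardness H = 29.16 HV × 9.807 MPa/HV = 286.0 MPa = 2.860e+08 Pa.
SI base units throughout: W = 10.86 N, H = 2.860e+08 Pa, K = 6.850e-05.
Wear volume V = K·W·L/H = 6.850e-05 · 10.86 · 250.5 / 2.860e+08 = 6.516e-10 m³.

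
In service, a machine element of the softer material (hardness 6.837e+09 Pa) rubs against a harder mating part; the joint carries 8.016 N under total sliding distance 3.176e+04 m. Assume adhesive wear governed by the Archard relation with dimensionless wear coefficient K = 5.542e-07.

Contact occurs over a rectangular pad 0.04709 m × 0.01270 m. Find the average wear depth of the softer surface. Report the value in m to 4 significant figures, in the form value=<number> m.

The algebra carries exact precision. Intermediate values are printed rounded. Rounded just once, at four significant digits.
Convert: Contact area A = 0.04709 m × 0.01270 m = 5.980e-04 m².
Expressed in SI base units: W = 8.016 N, H = 6.837e+09 Pa, K = 5.542e-07.
By Archard's law, V = K·W·L/H = 5.542e-07 · 8.016 · 3.176e+04 / 6.837e+09 = 2.064e-11 m³.
Mean wear depth h = V/A = 2.064e-11 / 5.980e-04 = 3.451e-08 m.

value=3.451e-08 m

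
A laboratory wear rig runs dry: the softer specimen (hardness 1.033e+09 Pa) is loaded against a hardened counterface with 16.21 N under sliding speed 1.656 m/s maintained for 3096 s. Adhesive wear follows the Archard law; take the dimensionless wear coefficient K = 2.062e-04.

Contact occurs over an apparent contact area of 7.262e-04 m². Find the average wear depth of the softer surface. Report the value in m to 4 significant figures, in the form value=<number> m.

value=2.284e-05 m

Displayed values are rounded. All working math holds exact precision, and rounded just once: four significant digits.
Convert: Total distance L = v·t = 1.656 m/s × 3096 s = 5127 m.
In SI base units, W = 16.21 N, H = 1.033e+09 Pa, K = 2.062e-04.
By Archard's law, V = K·W·L/H = 2.062e-04 · 16.21 · 5127 / 1.033e+09 = 1.659e-08 m³.
Mean wear depth h = V/A = 1.659e-08 / 7.262e-04 = 2.284e-05 m.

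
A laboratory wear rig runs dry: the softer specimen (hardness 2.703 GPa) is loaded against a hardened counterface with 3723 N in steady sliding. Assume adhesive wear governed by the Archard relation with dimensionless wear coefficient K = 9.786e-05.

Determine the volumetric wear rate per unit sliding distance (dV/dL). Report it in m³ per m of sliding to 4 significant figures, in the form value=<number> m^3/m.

value=1.348e-10 m^3/m

Intermediates appear rounded; all arithmetic maintains full float precision; a lone final rounding: four significant digits.
Convert: Hardness H = 2.703 GPa = 2.703e+09 Pa.
Working in SI base units: W = 3723 N, H = 2.703e+09 Pa, K = 9.786e-05.
Wear rate dV/dL = K·W/H, per unit distance: 9.786e-05 · 3723 / 2.703e+09 = 1.348e-10 m³/m.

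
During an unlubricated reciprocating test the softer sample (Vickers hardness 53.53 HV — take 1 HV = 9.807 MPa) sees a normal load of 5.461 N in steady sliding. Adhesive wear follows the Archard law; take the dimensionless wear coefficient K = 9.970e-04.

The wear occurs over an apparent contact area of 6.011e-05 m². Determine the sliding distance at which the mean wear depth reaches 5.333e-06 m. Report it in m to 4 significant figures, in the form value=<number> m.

Intermediates appear rounded, and all working math keeps exact precision, and a single final rounding: 4 significant figures.
Hardness H = 53.53 HV × 9.807 MPa/HV = 525.0 MPa = 5.250e+08 Pa.
SI base units throughout: W = 5.461 N, H = 5.250e+08 Pa, K = 9.970e-04.
At the depth limit, V_lim = h_lim·A = 5.333e-06 · 6.011e-05 = 3.206e-10 m³.
Sliding life L = V_lim·H/(K·W) = 3.206e-10 · 5.250e+08 / (9.970e-04 · 5.461) = 30.91 m.

value=30.91 m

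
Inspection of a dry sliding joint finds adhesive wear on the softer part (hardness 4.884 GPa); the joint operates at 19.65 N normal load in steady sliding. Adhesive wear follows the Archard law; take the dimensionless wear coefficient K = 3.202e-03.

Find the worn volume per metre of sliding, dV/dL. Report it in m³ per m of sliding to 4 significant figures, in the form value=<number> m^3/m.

value=1.288e-11 m^3/m

Printed values are rounded. Each operation holds full precision — one final rounding to four significant digits.
Hardness H = 4.884 GPa = 4.884e+09 Pa.
Working in SI base units: W = 19.65 N, H = 4.884e+09 Pa, K = 3.202e-03.
Volumetric rate dV/dL = K·W/H: 3.202e-03 · 19.65 / 4.884e+09 = 1.288e-11 m³/m.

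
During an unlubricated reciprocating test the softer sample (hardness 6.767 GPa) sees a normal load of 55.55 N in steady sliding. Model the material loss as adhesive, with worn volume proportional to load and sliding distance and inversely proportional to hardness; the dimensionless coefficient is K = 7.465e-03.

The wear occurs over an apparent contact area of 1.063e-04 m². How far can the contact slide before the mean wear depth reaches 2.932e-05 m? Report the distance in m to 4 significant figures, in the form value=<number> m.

value=50.86 m

Intermediates appear rounded — every step runs at exact precision — one final rounding to 4 significant digits.
Convert: Hardness H = 6.767 GPa = 6.767e+09 Pa.
As SI base values: W = 55.55 N, H = 6.767e+09 Pa, K = 7.465e-03.
Wearable volume V_lim = h_lim·A = 2.932e-05 · 1.063e-04 = 3.117e-09 m³.
Life L = V_lim·H/(K·W) = 3.117e-09 · 6.767e+09 / (7.465e-03 · 55.55) = 50.86 m.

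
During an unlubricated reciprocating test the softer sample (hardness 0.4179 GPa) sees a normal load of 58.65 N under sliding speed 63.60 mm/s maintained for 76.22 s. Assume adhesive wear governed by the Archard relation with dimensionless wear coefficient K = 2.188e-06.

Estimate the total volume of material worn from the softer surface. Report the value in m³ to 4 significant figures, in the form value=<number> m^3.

The computation carries full float precision; the intermediates are shown rounded. Rounded just once to four significant figures.
Sliding speed v = 63.60 mm/s = 0.06360 m/s. Path length L = v·t = 0.06360 m/s × 76.22 s = 4.848 m.
Hardness H = 0.4179 GPa = 4.179e+08 Pa.
Restated in SI base units: W = 58.65 N, H = 4.179e+08 Pa, K = 2.188e-06.
Volume removed: V = K·W·L/H = 2.188e-06 · 58.65 · 4.848 / 4.179e+08 = 1.489e-12 m³.

value=1.489e-12 m^3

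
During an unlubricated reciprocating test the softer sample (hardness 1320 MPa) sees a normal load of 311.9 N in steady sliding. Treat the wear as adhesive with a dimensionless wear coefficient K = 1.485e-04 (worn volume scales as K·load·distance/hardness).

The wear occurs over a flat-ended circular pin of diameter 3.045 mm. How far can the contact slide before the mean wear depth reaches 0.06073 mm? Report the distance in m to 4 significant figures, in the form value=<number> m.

Quoted intermediates are rounded; the algebra carries full float precision, and a lone final rounding to 4 significant digits.
Hardness H = 1320 MPa = 1.320e+09 Pa.
Pin diameter d = 3.045 mm = 0.003045 m. Contact area A = π·d²/4 = π·(0.003045 m)²/4 = 7.282e-06 m².
Depth limit h_lim = 0.06073 mm = 6.073e-05 m.
In SI base units: W = 311.9 N, H = 1.320e+09 Pa, K = 1.485e-04.
Wearable volume V_lim = h_lim·A = 6.073e-05 · 7.282e-06 = 4.422e-10 m³.
Inverting, life L = V_lim·H/(K·W) = 4.422e-10 · 1.320e+09 / (1.485e-04 · 311.9) = 12.60 m.

value=12.60 m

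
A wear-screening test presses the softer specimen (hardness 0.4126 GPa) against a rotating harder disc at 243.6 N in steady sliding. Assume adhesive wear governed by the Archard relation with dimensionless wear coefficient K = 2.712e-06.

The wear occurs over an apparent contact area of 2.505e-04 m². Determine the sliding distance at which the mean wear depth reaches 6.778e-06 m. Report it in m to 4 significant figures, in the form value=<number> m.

value=1060 m

Intermediates are shown rounded; each operation carries exact precision — rounded once at the end, at 4 significant figures.
Hardness H = 0.4126 GPa = 4.126e+08 Pa.
Expressed in SI base units: W = 243.6 N, H = 4.126e+08 Pa, K = 2.712e-06.
Volume at the limit: V_lim = h_lim·A = 6.778e-06 · 2.505e-04 = 1.698e-09 m³.
Sliding life L = V_lim·H/(K·W) = 1.698e-09 · 4.126e+08 / (2.712e-06 · 243.6) = 1060 m.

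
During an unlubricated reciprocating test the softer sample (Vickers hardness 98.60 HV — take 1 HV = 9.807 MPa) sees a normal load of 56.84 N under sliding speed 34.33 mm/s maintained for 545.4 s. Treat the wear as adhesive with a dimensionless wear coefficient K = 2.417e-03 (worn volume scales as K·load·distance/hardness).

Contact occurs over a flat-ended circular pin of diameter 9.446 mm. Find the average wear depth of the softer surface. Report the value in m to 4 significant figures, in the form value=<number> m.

Quoted intermediates are rounded. The algebra maintains full precision. Rounded just once, at four significant figures.
Sliding speed v = 34.33 mm/s = 0.03433 m/s. Distance covered L = v·t = 0.03433 m/s × 545.4 s = 18.72 m.
Hardness H = 98.60 HV × 9.807 MPa/HV = 967.0 MPa = 9.670e+08 Pa.
Pin diameter d = 9.446 mm = 0.009446 m. Contact area A = π·d²/4 = π·(0.009446 m)²/4 = 7.008e-05 m².
In SI base units, W = 56.84 N, H = 9.670e+08 Pa, K = 2.417e-03.
Worn volume V = K·W·L/H = 2.417e-03 · 56.84 · 18.72 / 9.670e+08 = 2.660e-09 m³.
Mean wear depth h = V/A = 2.660e-09 / 7.008e-05 = 3.796e-05 m.

value=3.796e-05 m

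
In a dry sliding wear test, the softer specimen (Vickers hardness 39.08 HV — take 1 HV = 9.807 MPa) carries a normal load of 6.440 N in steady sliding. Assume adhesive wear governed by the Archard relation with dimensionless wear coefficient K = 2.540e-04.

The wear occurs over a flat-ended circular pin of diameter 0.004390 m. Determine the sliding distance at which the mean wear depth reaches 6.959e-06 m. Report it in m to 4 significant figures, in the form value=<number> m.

Intermediate values are printed rounded. Every step runs at full precision — a lone final rounding to 4 significant figures.
Convert: Hardness H = 39.08 HV × 9.807 MPa/HV = 383.3 MPa = 3.833e+08 Pa.
Convert: Contact area A = π·d²/4 = π·(0.004390 m)²/4 = 1.514e-05 m².
Restated in SI base units: W = 6.440 N, H = 3.833e+08 Pa, K = 2.540e-04.
At the depth limit, V_lim = h_lim·A = 6.959e-06 · 1.514e-05 = 1.053e-10 m³.
Life L = V_lim·H/(K·W) = 1.053e-10 · 3.833e+08 / (2.540e-04 · 6.440) = 24.68 m.

value=24.68 m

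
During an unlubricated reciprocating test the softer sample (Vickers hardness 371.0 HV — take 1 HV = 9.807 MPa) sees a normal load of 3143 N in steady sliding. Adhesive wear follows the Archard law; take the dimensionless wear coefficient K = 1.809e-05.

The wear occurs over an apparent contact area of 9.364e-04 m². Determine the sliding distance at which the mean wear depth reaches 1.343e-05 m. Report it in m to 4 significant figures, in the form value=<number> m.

value=804.8 m

Quoted intermediates are rounded — the computation carries exact precision; one last rounding: 4 significant digits.
Convert: Hardness H = 371.0 HV × 9.807 MPa/HV = 3638 MPa = 3.638e+09 Pa.
Collected in SI base units: W = 3143 N, H = 3.638e+09 Pa, K = 1.809e-05.
Allowed volume V_lim = h_lim·A = 1.343e-05 · 9.364e-04 = 1.258e-08 m³.
Sliding life L = V_lim·H/(K·W) = 1.258e-08 · 3.638e+09 / (1.809e-05 · 3143) = 804.8 m.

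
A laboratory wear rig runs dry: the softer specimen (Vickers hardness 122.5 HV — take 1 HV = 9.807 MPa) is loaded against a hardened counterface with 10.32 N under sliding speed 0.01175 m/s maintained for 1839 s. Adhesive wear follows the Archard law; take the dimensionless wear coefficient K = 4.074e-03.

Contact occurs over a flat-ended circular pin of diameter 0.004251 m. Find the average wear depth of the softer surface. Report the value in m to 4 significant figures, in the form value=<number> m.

All arithmetic maintains full precision, and intermediates are displayed rounded — rounded just once to 4 significant digits.
Convert: Distance covered L = v·t = 0.01175 m/s × 1839 s = 21.61 m.
Convert: Hardness H = 122.5 HV × 9.807 MPa/HV = 1201 MPa = 1.201e+09 Pa.
Convert: Contact area A = π·d²/4 = π·(0.004251 m)²/4 = 1.419e-05 m².
In SI base units, W = 10.32 N, H = 1.201e+09 Pa, K = 4.074e-03.
Archard relation: V = K·W·L/H = 4.074e-03 · 10.32 · 21.61 / 1.201e+09 = 7.562e-10 m³.
Depth of wear h = V/A = 7.562e-10 / 1.419e-05 = 5.328e-05 m.

value=5.328e-05 m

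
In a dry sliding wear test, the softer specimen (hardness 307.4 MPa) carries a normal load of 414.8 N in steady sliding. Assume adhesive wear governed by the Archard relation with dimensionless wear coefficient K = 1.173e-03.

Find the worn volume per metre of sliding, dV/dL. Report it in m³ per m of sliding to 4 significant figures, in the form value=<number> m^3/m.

Intermediate values are shown rounded; the computation maintains full float precision; one final rounding: 4 significant figures.
Hardness H = 307.4 MPa = 3.074e+08 Pa.
Working in SI base units: W = 414.8 N, H = 3.074e+08 Pa, K = 1.173e-03.
Volumetric rate dV/dL = K·W/H: 1.173e-03 · 414.8 / 3.074e+08 = 1.583e-09 m³/m.

value=1.583e-09 m^3/m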